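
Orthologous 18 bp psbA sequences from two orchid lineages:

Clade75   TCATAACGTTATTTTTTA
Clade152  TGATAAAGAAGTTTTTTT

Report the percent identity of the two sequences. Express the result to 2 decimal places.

Differing sites — 2:C/G; 7:C/A; 9:T/A; 10:T/A; 11:A/G; 18:A/T.
12 of the 18 sites match, so the percent identity is 12/18 × 100 = 66.67%.

66.67%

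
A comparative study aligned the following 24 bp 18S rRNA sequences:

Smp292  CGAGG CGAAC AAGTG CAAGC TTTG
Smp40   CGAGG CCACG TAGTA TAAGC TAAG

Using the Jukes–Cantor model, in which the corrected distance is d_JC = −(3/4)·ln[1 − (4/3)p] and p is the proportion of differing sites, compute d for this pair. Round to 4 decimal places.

The sequences differ at positions 7 (G/C), 9 (A/C), 10 (C/G), 11 (A/T), 15 (G/A), 16 (C/T), 22 (T/A), 23 (T/A).
p = 8/24 = 0.333333.
d = −0.75 · ln(1 − (4/3)·0.333333) = −0.75 · ln(0.555556) = −0.75 · (-0.587786) = 0.4408.

0.4408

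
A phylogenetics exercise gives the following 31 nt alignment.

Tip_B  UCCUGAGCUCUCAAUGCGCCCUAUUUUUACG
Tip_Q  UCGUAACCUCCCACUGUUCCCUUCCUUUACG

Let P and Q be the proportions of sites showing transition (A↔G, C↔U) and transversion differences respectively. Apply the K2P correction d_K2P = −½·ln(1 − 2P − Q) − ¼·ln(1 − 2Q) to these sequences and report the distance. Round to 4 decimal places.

Mismatches occur at site 3 (C→G, transversion), site 5 (G→A, transition), site 7 (G→C, transversion), site 11 (U→C, transition), site 14 (A→C, transversion), site 17 (C→U, transition), site 18 (G→U, transversion), site 23 (A→U, transversion), site 24 (U→C, transition), site 25 (U→C, transition).
Of the 10 differences, 5 transitions and 5 transversions over 31 sites: P = 5/31 = 0.161290, Q = 5/31 = 0.161290.
d = −0.5·ln(0.516130) − 0.25·ln(0.677420) = −0.5·(-0.661397) − 0.25·(-0.389464) = 0.4281.

0.4281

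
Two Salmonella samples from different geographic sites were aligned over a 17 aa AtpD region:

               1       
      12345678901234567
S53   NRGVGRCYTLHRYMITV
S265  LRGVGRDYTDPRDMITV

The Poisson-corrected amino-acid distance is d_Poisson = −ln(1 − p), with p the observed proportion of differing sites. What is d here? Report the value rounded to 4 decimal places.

0.3483

The sequences differ at positions 1 (N/L), 7 (C/D), 10 (L/D), 11 (H/P), 13 (Y/D).
p = 5/17 = 0.294118.
d = −ln(1 − 0.294118) = −ln(0.705882) = 0.3483.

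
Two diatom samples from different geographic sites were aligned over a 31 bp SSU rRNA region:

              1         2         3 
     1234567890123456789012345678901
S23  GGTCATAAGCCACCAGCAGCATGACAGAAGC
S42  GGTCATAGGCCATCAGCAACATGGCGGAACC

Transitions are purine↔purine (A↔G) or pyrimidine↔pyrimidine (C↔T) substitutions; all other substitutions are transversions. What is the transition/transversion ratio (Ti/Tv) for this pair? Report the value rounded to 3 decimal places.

Mismatches occur at site 8 (A→G, transition), site 13 (C→T, transition), site 19 (G→A, transition), site 24 (A→G, transition), site 26 (A→G, transition), site 30 (G→C, transversion).
Of the 6 differences, 5 transitions and 1 transversion, so Ti/Tv = 5/1 = 5.000.

5.000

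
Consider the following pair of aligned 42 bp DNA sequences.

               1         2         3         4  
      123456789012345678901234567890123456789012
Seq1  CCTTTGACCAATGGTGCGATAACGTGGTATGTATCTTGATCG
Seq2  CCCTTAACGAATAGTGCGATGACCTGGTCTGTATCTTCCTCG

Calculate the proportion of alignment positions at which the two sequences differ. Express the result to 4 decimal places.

Differing sites — 3:T/C; 6:G/A; 9:C/G; 13:G/A; 21:A/G; 24:G/C; 29:A/C; 38:G/C; 39:A/C.
There are 9 differences over 42 sites, so p = 9/42 = 0.2143.

0.2143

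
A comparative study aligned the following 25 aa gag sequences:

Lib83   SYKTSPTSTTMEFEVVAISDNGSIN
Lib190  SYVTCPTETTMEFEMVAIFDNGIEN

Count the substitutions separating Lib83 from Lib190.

Mismatches occur at site 3 (K↔V), site 5 (S↔C), site 8 (S↔E), site 15 (V↔M), site 19 (S↔F), site 23 (S↔I), site 24 (I↔E).
That gives 7 mismatches out of 25 aligned sites, so the Hamming distance is 7.

7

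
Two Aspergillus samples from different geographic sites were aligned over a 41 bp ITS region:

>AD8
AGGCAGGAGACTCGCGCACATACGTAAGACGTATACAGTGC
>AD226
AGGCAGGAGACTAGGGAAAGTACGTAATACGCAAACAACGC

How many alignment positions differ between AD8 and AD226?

Mismatches occur at site 13 (C/A), site 15 (C/G), site 17 (C/A), site 19 (C/A), site 20 (A/G), site 28 (G/T), site 32 (T/C), site 34 (T/A), site 38 (G/A), site 39 (T/C).
That gives 10 mismatches out of 41 aligned sites, so the Hamming distance is 10.

10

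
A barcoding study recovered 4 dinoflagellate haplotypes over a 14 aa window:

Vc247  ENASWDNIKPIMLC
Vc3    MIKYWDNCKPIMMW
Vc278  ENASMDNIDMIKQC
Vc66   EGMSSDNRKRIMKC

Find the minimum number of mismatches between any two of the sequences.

5

Pairwise Hamming distances:
  Vc247 vs Vc3: 7
  Vc247 vs Vc278: 5
  Vc247 vs Vc66: 6
  Vc3 vs Vc278: 11
  Vc3 vs Vc66: 9
  Vc278 vs Vc66: 8
The smallest is 5, between Vc247 and Vc278.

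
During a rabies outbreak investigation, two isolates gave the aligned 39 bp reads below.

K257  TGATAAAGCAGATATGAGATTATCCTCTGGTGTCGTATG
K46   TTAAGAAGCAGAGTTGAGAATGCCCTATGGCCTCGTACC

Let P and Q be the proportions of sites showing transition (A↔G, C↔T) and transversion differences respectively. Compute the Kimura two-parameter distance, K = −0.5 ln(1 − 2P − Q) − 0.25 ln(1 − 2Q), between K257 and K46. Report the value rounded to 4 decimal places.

0.4415

Differing sites — 2:G/T (Tv); 4:T/A (Tv); 5:A/G (Ti); 13:T/G (Tv); 14:A/T (Tv); 20:T/A (Tv); 22:A/G (Ti); 23:T/C (Ti); 27:C/A (Tv); 31:T/C (Ti); 32:G/C (Tv); 38:T/C (Ti); 39:G/C (Tv).
Of the 13 differences, 5 transitions and 8 transversions over 39 sites: P = 5/39 = 0.128205, Q = 8/39 = 0.205128.
d = −0.5·ln(0.538462) − 0.25·ln(0.589744) = −0.5·(-0.619038) − 0.25·(-0.528067) = 0.4415.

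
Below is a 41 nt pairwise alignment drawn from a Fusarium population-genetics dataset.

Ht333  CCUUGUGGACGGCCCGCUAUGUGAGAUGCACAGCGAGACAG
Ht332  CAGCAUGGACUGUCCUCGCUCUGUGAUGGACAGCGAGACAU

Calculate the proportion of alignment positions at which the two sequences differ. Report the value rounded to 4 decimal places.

0.3171

The sequences differ at positions 2 (C/A), 3 (U/G), 4 (U/C), 5 (G/A), 11 (G/U), 13 (C/U), 16 (G/U), 18 (U/G), 19 (A/C), 21 (G/C), 24 (A/U), 29 (C/G), 41 (G/U).
There are 13 differences over 41 sites, so p = 13/41 = 0.3171.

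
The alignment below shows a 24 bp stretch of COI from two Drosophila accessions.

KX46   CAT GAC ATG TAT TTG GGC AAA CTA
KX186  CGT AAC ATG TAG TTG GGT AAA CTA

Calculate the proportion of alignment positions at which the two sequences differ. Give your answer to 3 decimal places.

0.167

Differing sites — 2:A/G; 4:G/A; 12:T/G; 18:C/T.
There are 4 differences over 24 sites, so p = 4/24 = 0.167.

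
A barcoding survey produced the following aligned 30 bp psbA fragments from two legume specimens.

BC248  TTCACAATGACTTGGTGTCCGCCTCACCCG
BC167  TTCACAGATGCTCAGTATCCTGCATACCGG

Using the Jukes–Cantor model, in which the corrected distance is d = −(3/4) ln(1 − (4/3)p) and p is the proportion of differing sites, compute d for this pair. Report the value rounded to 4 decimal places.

Mismatches occur at site 7 (A→G), site 8 (T→A), site 9 (G→T), site 10 (A→G), site 13 (T→C), site 14 (G→A), site 17 (G→A), site 21 (G→T), site 22 (C→G), site 24 (T→A), site 25 (C→T), site 29 (C→G).
p = 12/30 = 0.400000.
d = −0.75 · ln(1 − (4/3)·0.400000) = −0.75 · ln(0.466667) = −0.75 · (-0.762139) = 0.5716.

0.5716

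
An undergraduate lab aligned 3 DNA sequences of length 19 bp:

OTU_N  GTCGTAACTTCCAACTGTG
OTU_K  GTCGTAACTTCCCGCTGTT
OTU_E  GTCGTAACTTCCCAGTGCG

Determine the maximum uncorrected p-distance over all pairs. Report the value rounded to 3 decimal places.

0.211

Pairwise Hamming distances:
  OTU_N vs OTU_K: 3
  OTU_N vs OTU_E: 3
  OTU_K vs OTU_E: 4
The largest is 4 mismatches, between OTU_K and OTU_E; p = 4/19 = 0.211.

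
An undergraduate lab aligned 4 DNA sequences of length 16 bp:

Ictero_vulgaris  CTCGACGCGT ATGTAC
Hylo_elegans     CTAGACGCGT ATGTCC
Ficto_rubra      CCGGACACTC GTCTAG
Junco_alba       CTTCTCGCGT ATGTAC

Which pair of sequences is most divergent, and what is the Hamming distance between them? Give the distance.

10

Pairwise Hamming distances:
  Ictero_vulgaris vs Hylo_elegans: 2
  Ictero_vulgaris vs Ficto_rubra: 8
  Ictero_vulgaris vs Junco_alba: 3
  Hylo_elegans vs Ficto_rubra: 9
  Hylo_elegans vs Junco_alba: 4
  Ficto_rubra vs Junco_alba: 10
The largest is 10, between Ficto_rubra and Junco_alba.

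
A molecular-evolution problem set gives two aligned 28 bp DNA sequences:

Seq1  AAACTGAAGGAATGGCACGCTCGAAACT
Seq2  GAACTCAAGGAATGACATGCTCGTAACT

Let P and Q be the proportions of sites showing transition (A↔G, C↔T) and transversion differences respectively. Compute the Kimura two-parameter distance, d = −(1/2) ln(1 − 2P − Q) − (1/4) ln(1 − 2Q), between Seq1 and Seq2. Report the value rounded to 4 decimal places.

The sequences differ at positions 1 (A/G, transition), 6 (G/C, transversion), 15 (G/A, transition), 18 (C/T, transition), 24 (A/T, transversion).
Of the 5 differences, 3 transitions and 2 transversions over 28 sites: P = 3/28 = 0.107143, Q = 2/28 = 0.071429.
d = −0.5·ln(0.714285) − 0.25·ln(0.857142) = −0.5·(-0.336473) − 0.25·(-0.154152) = 0.2068.

0.2068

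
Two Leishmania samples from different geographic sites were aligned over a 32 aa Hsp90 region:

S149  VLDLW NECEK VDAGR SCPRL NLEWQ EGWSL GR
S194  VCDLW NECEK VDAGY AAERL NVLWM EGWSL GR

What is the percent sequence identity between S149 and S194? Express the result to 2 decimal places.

75.00%

Mismatches occur at site 2 (L↔C), site 15 (R↔Y), site 16 (S↔A), site 17 (C↔A), site 18 (P↔E), site 22 (L↔V), site 23 (E↔L), site 25 (Q↔M).
24 of the 32 sites match, so the percent identity is 24/32 × 100 = 75.00%.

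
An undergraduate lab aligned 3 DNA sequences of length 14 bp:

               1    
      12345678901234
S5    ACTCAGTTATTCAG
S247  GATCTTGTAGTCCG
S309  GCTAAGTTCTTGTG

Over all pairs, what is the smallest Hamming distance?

5

Pairwise Hamming distances:
  S5 vs S247: 7
  S5 vs S309: 5
  S247 vs S309: 9
The smallest is 5, between S5 and S309.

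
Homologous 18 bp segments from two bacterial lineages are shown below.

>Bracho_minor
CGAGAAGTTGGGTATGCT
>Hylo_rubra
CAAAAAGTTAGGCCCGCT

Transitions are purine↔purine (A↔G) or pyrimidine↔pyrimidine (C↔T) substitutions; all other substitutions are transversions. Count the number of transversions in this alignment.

The sequences differ at positions 2 (G/A, transition), 4 (G/A, transition), 10 (G/A, transition), 13 (T/C, transition), 14 (A/C, transversion), 15 (T/C, transition).
Of the 6 differences, 5 transitions and 1 transversion, so the answer is 1.

1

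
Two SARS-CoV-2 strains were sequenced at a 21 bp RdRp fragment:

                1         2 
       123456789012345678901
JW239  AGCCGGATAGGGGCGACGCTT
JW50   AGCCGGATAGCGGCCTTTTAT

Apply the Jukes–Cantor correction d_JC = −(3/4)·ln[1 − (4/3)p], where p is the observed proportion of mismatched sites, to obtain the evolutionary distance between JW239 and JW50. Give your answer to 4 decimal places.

0.4408

The sequences differ at positions 11 (G/C), 15 (G/C), 16 (A/T), 17 (C/T), 18 (G/T), 19 (C/T), 20 (T/A).
p = 7/21 = 0.333333.
d = −0.75 · ln(1 − (4/3)·0.333333) = −0.75 · ln(0.555556) = −0.75 · (-0.587786) = 0.4408.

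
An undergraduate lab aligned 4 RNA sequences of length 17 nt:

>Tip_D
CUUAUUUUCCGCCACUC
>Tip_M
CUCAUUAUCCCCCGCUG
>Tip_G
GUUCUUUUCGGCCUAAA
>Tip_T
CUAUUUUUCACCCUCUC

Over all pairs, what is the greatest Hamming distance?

Pairwise Hamming distances:
  Tip_D vs Tip_M: 5
  Tip_D vs Tip_G: 7
  Tip_D vs Tip_T: 5
  Tip_M vs Tip_G: 10
  Tip_M vs Tip_T: 6
  Tip_G vs Tip_T: 8
The largest is 10, between Tip_M and Tip_G.

10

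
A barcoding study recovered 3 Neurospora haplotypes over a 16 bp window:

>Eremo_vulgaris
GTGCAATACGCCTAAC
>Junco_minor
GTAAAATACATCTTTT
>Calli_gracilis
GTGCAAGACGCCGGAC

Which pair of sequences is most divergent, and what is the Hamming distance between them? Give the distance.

Pairwise Hamming distances:
  Eremo_vulgaris vs Junco_minor: 7
  Eremo_vulgaris vs Calli_gracilis: 3
  Junco_minor vs Calli_gracilis: 9
The largest is 9, between Junco_minor and Calli_gracilis.

9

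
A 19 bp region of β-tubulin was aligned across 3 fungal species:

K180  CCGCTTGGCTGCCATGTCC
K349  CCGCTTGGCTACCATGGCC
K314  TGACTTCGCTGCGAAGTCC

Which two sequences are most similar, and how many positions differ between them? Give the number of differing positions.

2

Pairwise Hamming distances:
  K180 vs K349: 2
  K180 vs K314: 6
  K349 vs K314: 8
The smallest is 2, between K180 and K349.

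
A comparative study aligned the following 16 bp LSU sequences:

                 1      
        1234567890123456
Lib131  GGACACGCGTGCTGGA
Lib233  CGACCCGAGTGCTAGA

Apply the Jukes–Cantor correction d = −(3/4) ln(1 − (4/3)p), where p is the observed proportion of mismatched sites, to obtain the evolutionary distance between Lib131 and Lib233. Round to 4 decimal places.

Mismatches occur at site 1 (G→C), site 5 (A→C), site 8 (C→A), site 14 (G→A).
p = 4/16 = 0.250000.
d = −0.75 · ln(1 − (4/3)·0.250000) = −0.75 · ln(0.666667) = −0.75 · (-0.405465) = 0.3041.

0.3041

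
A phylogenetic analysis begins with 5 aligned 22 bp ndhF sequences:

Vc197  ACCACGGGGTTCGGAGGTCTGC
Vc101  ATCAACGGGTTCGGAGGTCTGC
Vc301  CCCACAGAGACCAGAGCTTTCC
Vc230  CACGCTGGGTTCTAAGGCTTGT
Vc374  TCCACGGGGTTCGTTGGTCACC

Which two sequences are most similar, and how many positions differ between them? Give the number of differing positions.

Pairwise Hamming distances:
  Vc197 vs Vc101: 3
  Vc197 vs Vc301: 9
  Vc197 vs Vc230: 9
  Vc197 vs Vc374: 5
  Vc101 vs Vc301: 11
  Vc101 vs Vc230: 10
  Vc101 vs Vc374: 8
  Vc301 vs Vc230: 12
  Vc301 vs Vc374: 11
  Vc230 vs Vc374: 12
The smallest is 3, between Vc197 and Vc101.

3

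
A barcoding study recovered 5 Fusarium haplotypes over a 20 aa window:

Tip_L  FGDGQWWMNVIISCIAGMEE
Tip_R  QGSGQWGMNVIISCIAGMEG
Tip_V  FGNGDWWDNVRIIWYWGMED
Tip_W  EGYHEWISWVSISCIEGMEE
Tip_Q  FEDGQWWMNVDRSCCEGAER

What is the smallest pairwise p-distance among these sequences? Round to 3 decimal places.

Pairwise Hamming distances:
  Tip_L vs Tip_R: 4
  Tip_L vs Tip_V: 9
  Tip_L vs Tip_W: 9
  Tip_L vs Tip_Q: 7
  Tip_R vs Tip_V: 11
  Tip_R vs Tip_W: 10
  Tip_R vs Tip_Q: 10
  Tip_V vs Tip_W: 13
  Tip_V vs Tip_Q: 12
  Tip_W vs Tip_Q: 13
The smallest is 4 mismatches, between Tip_L and Tip_R; p = 4/20 = 0.200.

0.200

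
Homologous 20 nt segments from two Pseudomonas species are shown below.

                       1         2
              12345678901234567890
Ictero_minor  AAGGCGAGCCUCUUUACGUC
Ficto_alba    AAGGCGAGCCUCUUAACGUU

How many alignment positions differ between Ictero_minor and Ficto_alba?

Mismatches occur at site 15 (U→A), site 20 (C→U).
That gives 2 mismatches out of 20 aligned sites, so the Hamming distance is 2.

2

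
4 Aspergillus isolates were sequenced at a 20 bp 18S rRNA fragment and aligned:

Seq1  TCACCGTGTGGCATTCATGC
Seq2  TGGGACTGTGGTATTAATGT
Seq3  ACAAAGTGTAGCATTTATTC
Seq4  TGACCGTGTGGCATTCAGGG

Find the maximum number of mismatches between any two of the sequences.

Pairwise Hamming distances:
  Seq1 vs Seq2: 8
  Seq1 vs Seq3: 6
  Seq1 vs Seq4: 3
  Seq2 vs Seq3: 10
  Seq2 vs Seq4: 8
  Seq3 vs Seq4: 9
The largest is 10, between Seq2 and Seq3.

10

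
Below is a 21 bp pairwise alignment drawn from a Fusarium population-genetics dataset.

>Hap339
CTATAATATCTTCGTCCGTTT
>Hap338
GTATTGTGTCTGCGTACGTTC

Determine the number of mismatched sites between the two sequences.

7

Mismatches occur at site 1 (C→G), site 5 (A→T), site 6 (A→G), site 8 (A→G), site 12 (T→G), site 16 (C→A), site 21 (T→C).
That gives 7 mismatches out of 21 aligned sites, so the Hamming distance is 7.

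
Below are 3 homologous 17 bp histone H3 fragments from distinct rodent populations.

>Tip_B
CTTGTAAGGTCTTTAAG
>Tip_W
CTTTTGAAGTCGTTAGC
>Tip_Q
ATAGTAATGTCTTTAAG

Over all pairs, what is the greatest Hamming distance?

Pairwise Hamming distances:
  Tip_B vs Tip_W: 6
  Tip_B vs Tip_Q: 3
  Tip_W vs Tip_Q: 8
The largest is 8, between Tip_W and Tip_Q.

8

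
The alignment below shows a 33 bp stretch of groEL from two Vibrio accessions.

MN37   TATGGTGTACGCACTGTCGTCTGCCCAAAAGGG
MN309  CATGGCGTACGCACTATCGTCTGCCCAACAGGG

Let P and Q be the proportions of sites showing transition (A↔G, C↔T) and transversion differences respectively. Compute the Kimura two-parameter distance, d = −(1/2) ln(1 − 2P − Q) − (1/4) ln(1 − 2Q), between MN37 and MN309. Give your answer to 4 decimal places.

0.1348

Mismatches occur at site 1 (T↔C, transition), site 6 (T↔C, transition), site 16 (G↔A, transition), site 29 (A↔C, transversion).
Of the 4 differences, 3 transitions and 1 transversion over 33 sites: P = 3/33 = 0.090909, Q = 1/33 = 0.030303.
d = −0.5·ln(0.787879) − 0.25·ln(0.939394) = −0.5·(-0.238411) − 0.25·(-0.062520) = 0.1348.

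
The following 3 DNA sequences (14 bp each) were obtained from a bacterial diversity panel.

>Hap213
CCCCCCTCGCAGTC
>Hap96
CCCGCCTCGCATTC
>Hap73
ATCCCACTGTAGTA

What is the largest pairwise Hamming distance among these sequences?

9

Pairwise Hamming distances:
  Hap213 vs Hap96: 2
  Hap213 vs Hap73: 7
  Hap96 vs Hap73: 9
The largest is 9, between Hap96 and Hap73.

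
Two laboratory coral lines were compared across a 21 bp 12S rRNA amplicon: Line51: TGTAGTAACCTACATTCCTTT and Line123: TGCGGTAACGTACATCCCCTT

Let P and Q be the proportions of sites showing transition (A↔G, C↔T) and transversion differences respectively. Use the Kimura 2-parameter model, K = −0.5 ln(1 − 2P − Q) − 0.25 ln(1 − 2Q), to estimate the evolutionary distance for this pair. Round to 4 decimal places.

Differing sites — 3:T/C (Ti); 4:A/G (Ti); 10:C/G (Tv); 16:T/C (Ti); 19:T/C (Ti).
Of the 5 differences, 4 transitions and 1 transversion over 21 sites: P = 4/21 = 0.190476, Q = 1/21 = 0.047619.
d = −0.5·ln(0.571429) − 0.25·ln(0.904762) = −0.5·(-0.559615) − 0.25·(-0.100083) = 0.3048.

0.3048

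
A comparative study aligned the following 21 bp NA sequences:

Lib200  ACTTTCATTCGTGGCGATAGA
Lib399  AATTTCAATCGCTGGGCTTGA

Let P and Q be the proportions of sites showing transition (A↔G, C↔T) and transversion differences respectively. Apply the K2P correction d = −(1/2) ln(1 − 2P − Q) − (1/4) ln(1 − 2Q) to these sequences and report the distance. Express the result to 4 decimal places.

0.4516

The sequences differ at positions 2 (C/A, transversion), 8 (T/A, transversion), 12 (T/C, transition), 13 (G/T, transversion), 15 (C/G, transversion), 17 (A/C, transversion), 19 (A/T, transversion).
Of the 7 differences, 1 transition and 6 transversions over 21 sites: P = 1/21 = 0.047619, Q = 6/21 = 0.285714.
d = −0.5·ln(0.619048) − 0.25·ln(0.428572) = −0.5·(-0.479572) − 0.25·(-0.847297) = 0.4516.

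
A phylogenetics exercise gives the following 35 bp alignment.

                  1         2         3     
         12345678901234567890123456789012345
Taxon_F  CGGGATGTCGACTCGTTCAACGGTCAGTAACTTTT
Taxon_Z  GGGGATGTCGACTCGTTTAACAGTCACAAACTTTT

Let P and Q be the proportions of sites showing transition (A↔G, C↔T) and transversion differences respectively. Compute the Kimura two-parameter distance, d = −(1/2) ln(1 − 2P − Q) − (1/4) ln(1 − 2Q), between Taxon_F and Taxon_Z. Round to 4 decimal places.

0.1586

Mismatches occur at site 1 (C/G, transversion), site 18 (C/T, transition), site 22 (G/A, transition), site 27 (G/C, transversion), site 28 (T/A, transversion).
Of the 5 differences, 2 transitions and 3 transversions over 35 sites: P = 2/35 = 0.057143, Q = 3/35 = 0.085714.
d = −0.5·ln(0.800000) − 0.25·ln(0.828572) = −0.5·(-0.223144) − 0.25·(-0.188052) = 0.1586.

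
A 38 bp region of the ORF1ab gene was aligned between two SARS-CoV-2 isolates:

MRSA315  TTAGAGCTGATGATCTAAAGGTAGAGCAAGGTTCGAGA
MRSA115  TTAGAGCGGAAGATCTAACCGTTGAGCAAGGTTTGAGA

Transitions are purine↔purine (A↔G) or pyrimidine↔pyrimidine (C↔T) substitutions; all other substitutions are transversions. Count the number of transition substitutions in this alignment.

Mismatches occur at site 8 (T↔G, transversion), site 11 (T↔A, transversion), site 19 (A↔C, transversion), site 20 (G↔C, transversion), site 23 (A↔T, transversion), site 34 (C↔T, transition).
Of the 6 differences, 1 transition and 5 transversions, so the answer is 1.

1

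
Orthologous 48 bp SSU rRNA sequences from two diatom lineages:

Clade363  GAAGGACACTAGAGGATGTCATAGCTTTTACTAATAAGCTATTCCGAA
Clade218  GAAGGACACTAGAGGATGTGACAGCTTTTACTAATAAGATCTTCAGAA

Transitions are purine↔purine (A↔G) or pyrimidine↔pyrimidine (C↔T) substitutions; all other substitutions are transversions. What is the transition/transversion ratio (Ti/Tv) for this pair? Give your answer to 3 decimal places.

0.250

Mismatches occur at site 20 (C↔G, transversion), site 22 (T↔C, transition), site 39 (C↔A, transversion), site 41 (A↔C, transversion), site 45 (C↔A, transversion).
Of the 5 differences, 1 transition and 4 transversions, so Ti/Tv = 1/4 = 0.250.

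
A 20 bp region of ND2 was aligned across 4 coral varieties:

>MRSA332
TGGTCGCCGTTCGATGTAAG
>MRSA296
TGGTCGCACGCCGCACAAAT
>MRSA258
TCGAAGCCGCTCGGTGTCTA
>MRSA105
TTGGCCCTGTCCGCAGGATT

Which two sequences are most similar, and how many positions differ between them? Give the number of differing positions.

Pairwise Hamming distances:
  MRSA332 vs MRSA296: 9
  MRSA332 vs MRSA258: 8
  MRSA332 vs MRSA105: 10
  MRSA296 vs MRSA258: 14
  MRSA296 vs MRSA105: 9
  MRSA258 vs MRSA105: 12
The smallest is 8, between MRSA332 and MRSA258.

8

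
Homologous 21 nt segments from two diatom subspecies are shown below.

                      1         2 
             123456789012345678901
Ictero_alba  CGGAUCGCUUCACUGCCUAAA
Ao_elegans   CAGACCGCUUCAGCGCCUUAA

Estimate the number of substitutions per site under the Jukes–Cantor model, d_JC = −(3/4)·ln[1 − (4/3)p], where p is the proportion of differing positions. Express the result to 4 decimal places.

The sequences differ at positions 2 (G/A), 5 (U/C), 13 (C/G), 14 (U/C), 19 (A/U).
p = 5/21 = 0.238095.
d = −0.75 · ln(1 − (4/3)·0.238095) = −0.75 · ln(0.682540) = −0.75 · (-0.381934) = 0.2865.

0.2865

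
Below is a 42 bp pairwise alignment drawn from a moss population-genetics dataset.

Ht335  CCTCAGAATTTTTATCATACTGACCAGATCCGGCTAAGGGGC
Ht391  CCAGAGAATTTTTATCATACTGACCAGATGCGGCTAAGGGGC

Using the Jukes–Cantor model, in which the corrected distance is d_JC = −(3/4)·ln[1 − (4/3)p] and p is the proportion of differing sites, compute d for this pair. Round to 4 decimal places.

Mismatches occur at site 3 (T↔A), site 4 (C↔G), site 30 (C↔G).
p = 3/42 = 0.071429.
d = −0.75 · ln(1 − (4/3)·0.071429) = −0.75 · ln(0.904761) = −0.75 · (-0.100084) = 0.0751.

0.0751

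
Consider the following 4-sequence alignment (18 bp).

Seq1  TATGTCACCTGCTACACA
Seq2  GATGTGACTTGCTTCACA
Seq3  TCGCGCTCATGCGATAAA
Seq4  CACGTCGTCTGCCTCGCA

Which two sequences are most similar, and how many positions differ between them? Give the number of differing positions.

Pairwise Hamming distances:
  Seq1 vs Seq2: 4
  Seq1 vs Seq3: 9
  Seq1 vs Seq4: 7
  Seq2 vs Seq3: 12
  Seq2 vs Seq4: 8
  Seq3 vs Seq4: 13
The smallest is 4, between Seq1 and Seq2.

4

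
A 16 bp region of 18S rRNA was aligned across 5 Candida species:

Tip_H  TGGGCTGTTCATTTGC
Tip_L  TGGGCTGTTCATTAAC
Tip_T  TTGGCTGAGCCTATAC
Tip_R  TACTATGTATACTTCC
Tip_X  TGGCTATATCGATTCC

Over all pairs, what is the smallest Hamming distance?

Pairwise Hamming distances:
  Tip_H vs Tip_L: 2
  Tip_H vs Tip_T: 6
  Tip_H vs Tip_R: 8
  Tip_H vs Tip_X: 8
  Tip_L vs Tip_T: 6
  Tip_L vs Tip_R: 9
  Tip_L vs Tip_X: 9
  Tip_T vs Tip_R: 11
  Tip_T vs Tip_X: 10
  Tip_R vs Tip_X: 11
The smallest is 2, between Tip_H and Tip_L.

2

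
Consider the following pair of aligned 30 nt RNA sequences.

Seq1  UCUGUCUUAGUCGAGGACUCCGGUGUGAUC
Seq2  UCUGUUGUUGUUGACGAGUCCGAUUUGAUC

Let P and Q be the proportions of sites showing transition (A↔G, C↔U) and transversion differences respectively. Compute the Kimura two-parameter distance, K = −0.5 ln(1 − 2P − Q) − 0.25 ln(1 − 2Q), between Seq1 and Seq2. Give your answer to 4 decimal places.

Differing sites — 6:C/U (Ti); 7:U/G (Tv); 9:A/U (Tv); 12:C/U (Ti); 15:G/C (Tv); 18:C/G (Tv); 23:G/A (Ti); 25:G/U (Tv).
Of the 8 differences, 3 transitions and 5 transversions over 30 sites: P = 3/30 = 0.100000, Q = 5/30 = 0.166667.
d = −0.5·ln(0.633333) − 0.25·ln(0.666666) = −0.5·(-0.456759) − 0.25·(-0.405466) = 0.3297.

0.3297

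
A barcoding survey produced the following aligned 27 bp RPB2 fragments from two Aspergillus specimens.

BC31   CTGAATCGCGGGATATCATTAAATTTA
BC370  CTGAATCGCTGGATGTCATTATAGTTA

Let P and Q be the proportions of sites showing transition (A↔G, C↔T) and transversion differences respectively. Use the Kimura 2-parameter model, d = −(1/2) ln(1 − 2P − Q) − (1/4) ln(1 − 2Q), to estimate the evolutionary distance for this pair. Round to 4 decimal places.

0.1652

The sequences differ at positions 10 (G/T, transversion), 15 (A/G, transition), 22 (A/T, transversion), 24 (T/G, transversion).
Of the 4 differences, 1 transition and 3 transversions over 27 sites: P = 1/27 = 0.037037, Q = 3/27 = 0.111111.
d = −0.5·ln(0.814815) − 0.25·ln(0.777778) = −0.5·(-0.204794) − 0.25·(-0.251314) = 0.1652.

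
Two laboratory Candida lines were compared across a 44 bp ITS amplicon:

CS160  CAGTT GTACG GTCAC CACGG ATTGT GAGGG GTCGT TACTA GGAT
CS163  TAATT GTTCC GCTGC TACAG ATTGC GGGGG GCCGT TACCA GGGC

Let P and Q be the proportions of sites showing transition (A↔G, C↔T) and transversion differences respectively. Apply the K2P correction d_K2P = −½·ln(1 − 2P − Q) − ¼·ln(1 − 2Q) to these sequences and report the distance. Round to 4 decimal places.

Differing sites — 1:C/T (Ti); 3:G/A (Ti); 8:A/T (Tv); 10:G/C (Tv); 12:T/C (Ti); 13:C/T (Ti); 14:A/G (Ti); 16:C/T (Ti); 19:G/A (Ti); 25:T/C (Ti); 27:A/G (Ti); 32:T/C (Ti); 39:T/C (Ti); 43:A/G (Ti); 44:T/C (Ti).
Of the 15 differences, 13 transitions and 2 transversions over 44 sites: P = 13/44 = 0.295455, Q = 2/44 = 0.045455.
d = −0.5·ln(0.363635) − 0.25·ln(0.909090) = −0.5·(-1.011605) − 0.25·(-0.095311) = 0.5296.

0.5296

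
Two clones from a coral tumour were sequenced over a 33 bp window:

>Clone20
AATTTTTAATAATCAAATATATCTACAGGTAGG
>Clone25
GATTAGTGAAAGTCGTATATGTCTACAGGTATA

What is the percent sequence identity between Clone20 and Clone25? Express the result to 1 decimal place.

66.7%

Mismatches occur at site 1 (A/G), site 5 (T/A), site 6 (T/G), site 8 (A/G), site 10 (T/A), site 12 (A/G), site 15 (A/G), site 16 (A/T), site 21 (A/G), site 32 (G/T), site 33 (G/A).
22 of the 33 sites match, so the percent identity is 22/33 × 100 = 66.7%.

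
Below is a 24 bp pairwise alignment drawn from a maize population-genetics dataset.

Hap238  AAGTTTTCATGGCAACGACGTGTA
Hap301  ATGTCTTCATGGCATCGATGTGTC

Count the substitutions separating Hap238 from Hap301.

Mismatches occur at site 2 (A→T), site 5 (T→C), site 15 (A→T), site 19 (C→T), site 24 (A→C).
That gives 5 mismatches out of 24 aligned sites, so the Hamming distance is 5.

5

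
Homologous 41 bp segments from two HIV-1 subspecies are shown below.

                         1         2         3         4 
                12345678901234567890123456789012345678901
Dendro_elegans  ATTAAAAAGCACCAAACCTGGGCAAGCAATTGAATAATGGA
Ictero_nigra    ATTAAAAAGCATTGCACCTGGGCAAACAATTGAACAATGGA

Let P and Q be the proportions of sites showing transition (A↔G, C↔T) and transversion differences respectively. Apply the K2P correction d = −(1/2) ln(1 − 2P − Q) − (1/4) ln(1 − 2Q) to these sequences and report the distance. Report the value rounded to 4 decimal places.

0.1687

Differing sites — 12:C/T (Ti); 13:C/T (Ti); 14:A/G (Ti); 15:A/C (Tv); 26:G/A (Ti); 35:T/C (Ti).
Of the 6 differences, 5 transitions and 1 transversion over 41 sites: P = 5/41 = 0.121951, Q = 1/41 = 0.024390.
d = −0.5·ln(0.731708) − 0.25·ln(0.951220) = −0.5·(-0.312374) − 0.25·(-0.050010) = 0.1687.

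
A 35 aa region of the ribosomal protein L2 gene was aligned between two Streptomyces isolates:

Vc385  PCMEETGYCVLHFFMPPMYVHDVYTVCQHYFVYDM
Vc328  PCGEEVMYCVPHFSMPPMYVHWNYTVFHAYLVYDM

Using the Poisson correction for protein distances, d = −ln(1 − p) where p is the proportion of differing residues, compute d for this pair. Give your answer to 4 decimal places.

0.3773

Mismatches occur at site 3 (M/G), site 6 (T/V), site 7 (G/M), site 11 (L/P), site 14 (F/S), site 22 (D/W), site 23 (V/N), site 27 (C/F), site 28 (Q/H), site 29 (H/A), site 31 (F/L).
p = 11/35 = 0.314286.
d = −ln(1 − 0.314286) = −ln(0.685714) = 0.3773.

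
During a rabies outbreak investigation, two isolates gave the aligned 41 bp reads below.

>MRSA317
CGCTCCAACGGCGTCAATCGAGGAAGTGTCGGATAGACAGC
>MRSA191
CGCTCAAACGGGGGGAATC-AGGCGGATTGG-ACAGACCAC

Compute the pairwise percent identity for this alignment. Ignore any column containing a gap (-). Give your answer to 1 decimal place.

69.2%

Excluding the 2 gap columns leaves 39 comparable sites.
The sequences differ at positions 6 (C/A), 12 (C/G), 14 (T/G), 15 (C/G), 24 (A/C), 25 (A/G), 27 (T/A), 28 (G/T), 30 (C/G), 34 (T/C), 39 (A/C), 40 (G/A).
27 of the 39 comparable sites match, so the percent identity is 27/39 × 100 = 69.2%.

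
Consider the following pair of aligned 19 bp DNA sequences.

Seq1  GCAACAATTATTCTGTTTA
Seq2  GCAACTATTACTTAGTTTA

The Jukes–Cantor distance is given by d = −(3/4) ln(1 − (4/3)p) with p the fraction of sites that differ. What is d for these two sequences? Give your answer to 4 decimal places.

0.2471

Mismatches occur at site 6 (A↔T), site 11 (T↔C), site 13 (C↔T), site 14 (T↔A).
p = 4/19 = 0.210526.
d = −0.75 · ln(1 − (4/3)·0.210526) = −0.75 · ln(0.719299) = −0.75 · (-0.329478) = 0.2471.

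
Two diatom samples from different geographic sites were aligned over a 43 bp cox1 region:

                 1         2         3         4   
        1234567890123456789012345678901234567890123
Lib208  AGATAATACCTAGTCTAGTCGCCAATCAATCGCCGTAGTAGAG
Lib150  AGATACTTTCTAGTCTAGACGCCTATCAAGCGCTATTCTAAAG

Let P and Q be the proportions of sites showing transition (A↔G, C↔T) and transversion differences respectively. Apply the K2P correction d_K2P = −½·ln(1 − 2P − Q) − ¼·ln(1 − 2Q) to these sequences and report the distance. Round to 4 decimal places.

0.3130

Differing sites — 6:A/C (Tv); 8:A/T (Tv); 9:C/T (Ti); 19:T/A (Tv); 24:A/T (Tv); 30:T/G (Tv); 34:C/T (Ti); 35:G/A (Ti); 37:A/T (Tv); 38:G/C (Tv); 41:G/A (Ti).
Of the 11 differences, 4 transitions and 7 transversions over 43 sites: P = 4/43 = 0.093023, Q = 7/43 = 0.162791.
d = −0.5·ln(0.651163) − 0.25·ln(0.674418) = −0.5·(-0.428995) − 0.25·(-0.393905) = 0.3130.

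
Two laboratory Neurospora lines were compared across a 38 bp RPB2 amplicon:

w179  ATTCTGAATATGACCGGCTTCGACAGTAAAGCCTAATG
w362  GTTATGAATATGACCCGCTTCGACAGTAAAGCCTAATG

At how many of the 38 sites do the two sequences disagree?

Differing sites — 1:A/G; 4:C/A; 16:G/C.
That gives 3 mismatches out of 38 aligned sites, so the Hamming distance is 3.

3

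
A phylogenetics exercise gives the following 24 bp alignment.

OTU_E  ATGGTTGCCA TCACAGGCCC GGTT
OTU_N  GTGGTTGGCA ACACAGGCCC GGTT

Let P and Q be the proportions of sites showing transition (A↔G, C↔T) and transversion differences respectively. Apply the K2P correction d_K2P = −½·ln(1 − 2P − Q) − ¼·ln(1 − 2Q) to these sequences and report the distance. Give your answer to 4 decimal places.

The sequences differ at positions 1 (A/G, transition), 8 (C/G, transversion), 11 (T/A, transversion).
Of the 3 differences, 1 transition and 2 transversions over 24 sites: P = 1/24 = 0.041667, Q = 2/24 = 0.083333.
d = −0.5·ln(0.833333) − 0.25·ln(0.833334) = −0.5·(-0.182322) − 0.25·(-0.182321) = 0.1367.

0.1367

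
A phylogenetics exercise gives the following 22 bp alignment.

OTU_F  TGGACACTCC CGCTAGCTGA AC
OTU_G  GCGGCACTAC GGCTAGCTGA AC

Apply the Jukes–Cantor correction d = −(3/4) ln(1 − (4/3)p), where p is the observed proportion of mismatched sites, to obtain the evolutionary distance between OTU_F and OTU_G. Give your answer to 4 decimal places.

0.2708

Differing sites — 1:T/G; 2:G/C; 4:A/G; 9:C/A; 11:C/G.
p = 5/22 = 0.227273.
d = −0.75 · ln(1 − (4/3)·0.227273) = −0.75 · ln(0.696969) = −0.75 · (-0.361014) = 0.2708.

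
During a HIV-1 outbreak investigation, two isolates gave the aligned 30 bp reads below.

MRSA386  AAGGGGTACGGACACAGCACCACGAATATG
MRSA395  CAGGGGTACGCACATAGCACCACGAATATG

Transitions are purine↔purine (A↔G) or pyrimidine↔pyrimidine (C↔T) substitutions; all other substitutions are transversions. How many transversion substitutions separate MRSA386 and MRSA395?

2

Differing sites — 1:A/C (Tv); 11:G/C (Tv); 15:C/T (Ti).
Of the 3 differences, 1 transition and 2 transversions, so the answer is 2.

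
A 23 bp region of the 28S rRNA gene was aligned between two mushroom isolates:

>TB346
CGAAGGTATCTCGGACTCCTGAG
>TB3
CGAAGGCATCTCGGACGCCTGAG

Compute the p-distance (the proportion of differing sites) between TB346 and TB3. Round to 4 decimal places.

Mismatches occur at site 7 (T→C), site 17 (T→G).
There are 2 differences over 23 sites, so p = 2/23 = 0.0870.

0.0870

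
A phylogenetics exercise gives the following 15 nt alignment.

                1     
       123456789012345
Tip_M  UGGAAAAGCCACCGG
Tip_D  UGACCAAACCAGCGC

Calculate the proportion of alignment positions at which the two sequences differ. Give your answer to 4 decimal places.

Mismatches occur at site 3 (G↔A), site 4 (A↔C), site 5 (A↔C), site 8 (G↔A), site 12 (C↔G), site 15 (G↔C).
There are 6 differences over 15 sites, so p = 6/15 = 0.4000.

0.4000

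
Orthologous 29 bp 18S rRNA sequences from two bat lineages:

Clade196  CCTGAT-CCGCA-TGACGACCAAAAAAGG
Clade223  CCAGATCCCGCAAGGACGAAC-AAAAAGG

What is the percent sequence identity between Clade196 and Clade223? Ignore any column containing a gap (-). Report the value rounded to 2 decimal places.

88.46%

Excluding the 3 gap columns leaves 26 comparable sites.
Differing sites — 3:T/A; 14:T/G; 20:C/A.
23 of the 26 comparable sites match, so the percent identity is 23/26 × 100 = 88.46%.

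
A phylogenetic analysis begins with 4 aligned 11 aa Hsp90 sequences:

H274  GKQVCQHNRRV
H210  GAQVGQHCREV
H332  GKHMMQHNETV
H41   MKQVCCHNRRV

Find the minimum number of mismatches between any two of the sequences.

2

Pairwise Hamming distances:
  H274 vs H210: 4
  H274 vs H332: 5
  H274 vs H41: 2
  H210 vs H332: 7
  H210 vs H41: 6
  H332 vs H41: 7
The smallest is 2, between H274 and H41.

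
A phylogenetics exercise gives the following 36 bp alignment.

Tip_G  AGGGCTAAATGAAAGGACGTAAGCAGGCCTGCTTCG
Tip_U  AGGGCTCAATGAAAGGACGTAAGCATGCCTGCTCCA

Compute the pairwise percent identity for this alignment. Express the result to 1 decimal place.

The sequences differ at positions 7 (A/C), 26 (G/T), 34 (T/C), 36 (G/A).
32 of the 36 sites match, so the percent identity is 32/36 × 100 = 88.9%.

88.9%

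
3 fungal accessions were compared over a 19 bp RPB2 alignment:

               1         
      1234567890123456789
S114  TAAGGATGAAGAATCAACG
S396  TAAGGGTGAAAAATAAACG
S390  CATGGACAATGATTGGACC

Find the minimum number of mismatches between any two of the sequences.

Pairwise Hamming distances:
  S114 vs S396: 3
  S114 vs S390: 9
  S396 vs S390: 11
The smallest is 3, between S114 and S396.

3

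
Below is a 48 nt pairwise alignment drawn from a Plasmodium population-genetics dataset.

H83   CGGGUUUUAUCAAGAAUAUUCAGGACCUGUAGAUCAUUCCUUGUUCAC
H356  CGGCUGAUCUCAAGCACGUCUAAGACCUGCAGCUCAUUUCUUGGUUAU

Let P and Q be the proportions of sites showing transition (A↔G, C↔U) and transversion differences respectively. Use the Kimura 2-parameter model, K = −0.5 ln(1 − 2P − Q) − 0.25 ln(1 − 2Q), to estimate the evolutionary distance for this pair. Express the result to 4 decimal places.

0.4541

Mismatches occur at site 4 (G→C, transversion), site 6 (U→G, transversion), site 7 (U→A, transversion), site 9 (A→C, transversion), site 15 (A→C, transversion), site 17 (U→C, transition), site 18 (A→G, transition), site 20 (U→C, transition), site 21 (C→U, transition), site 23 (G→A, transition), site 30 (U→C, transition), site 33 (A→C, transversion), site 39 (C→U, transition), site 44 (U→G, transversion), site 46 (C→U, transition), site 48 (C→U, transition).
Of the 16 differences, 9 transitions and 7 transversions over 48 sites: P = 9/48 = 0.187500, Q = 7/48 = 0.145833.
d = −0.5·ln(0.479167) − 0.25·ln(0.708334) = −0.5·(-0.735706) − 0.25·(-0.344840) = 0.4541.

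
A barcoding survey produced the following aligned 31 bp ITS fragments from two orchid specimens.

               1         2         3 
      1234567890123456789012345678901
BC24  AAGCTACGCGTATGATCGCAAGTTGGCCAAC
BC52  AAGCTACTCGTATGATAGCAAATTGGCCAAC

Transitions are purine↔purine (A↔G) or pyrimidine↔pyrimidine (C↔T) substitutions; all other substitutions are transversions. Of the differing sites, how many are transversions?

2

Mismatches occur at site 8 (G↔T, transversion), site 17 (C↔A, transversion), site 22 (G↔A, transition).
Of the 3 differences, 1 transition and 2 transversions, so the answer is 2.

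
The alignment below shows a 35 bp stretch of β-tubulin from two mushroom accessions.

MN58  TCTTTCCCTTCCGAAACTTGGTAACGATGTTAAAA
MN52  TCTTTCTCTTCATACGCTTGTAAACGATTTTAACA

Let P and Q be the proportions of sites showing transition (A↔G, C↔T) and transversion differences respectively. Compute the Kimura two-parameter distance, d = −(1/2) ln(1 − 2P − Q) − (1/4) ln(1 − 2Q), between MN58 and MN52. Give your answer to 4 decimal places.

Mismatches occur at site 7 (C/T, transition), site 12 (C/A, transversion), site 13 (G/T, transversion), site 15 (A/C, transversion), site 16 (A/G, transition), site 21 (G/T, transversion), site 22 (T/A, transversion), site 29 (G/T, transversion), site 34 (A/C, transversion).
Of the 9 differences, 2 transitions and 7 transversions over 35 sites: P = 2/35 = 0.057143, Q = 7/35 = 0.200000.
d = −0.5·ln(0.685714) − 0.25·ln(0.600000) = −0.5·(-0.377295) − 0.25·(-0.510826) = 0.3164.

0.3164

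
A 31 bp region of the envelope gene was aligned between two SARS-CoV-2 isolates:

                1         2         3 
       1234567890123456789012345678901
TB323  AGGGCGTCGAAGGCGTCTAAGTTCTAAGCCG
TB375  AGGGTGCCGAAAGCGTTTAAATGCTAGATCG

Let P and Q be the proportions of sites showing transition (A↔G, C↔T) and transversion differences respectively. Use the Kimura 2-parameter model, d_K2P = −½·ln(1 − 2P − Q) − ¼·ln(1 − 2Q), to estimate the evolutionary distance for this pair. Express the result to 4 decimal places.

0.4141

Mismatches occur at site 5 (C→T, transition), site 7 (T→C, transition), site 12 (G→A, transition), site 17 (C→T, transition), site 21 (G→A, transition), site 23 (T→G, transversion), site 27 (A→G, transition), site 28 (G→A, transition), site 29 (C→T, transition).
Of the 9 differences, 8 transitions and 1 transversion over 31 sites: P = 8/31 = 0.258065, Q = 1/31 = 0.032258.
d = −0.5·ln(0.451612) − 0.25·ln(0.935484) = −0.5·(-0.794932) − 0.25·(-0.066691) = 0.4141.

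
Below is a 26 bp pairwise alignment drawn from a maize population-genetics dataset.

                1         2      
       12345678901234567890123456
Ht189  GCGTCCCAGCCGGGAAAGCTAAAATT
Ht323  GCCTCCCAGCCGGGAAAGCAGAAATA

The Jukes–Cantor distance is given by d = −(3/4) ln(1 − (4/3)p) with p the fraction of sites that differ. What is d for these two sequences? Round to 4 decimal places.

The sequences differ at positions 3 (G/C), 20 (T/A), 21 (A/G), 26 (T/A).
p = 4/26 = 0.153846.
d = −0.75 · ln(1 − (4/3)·0.153846) = −0.75 · ln(0.794872) = −0.75 · (-0.229574) = 0.1722.

0.1722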